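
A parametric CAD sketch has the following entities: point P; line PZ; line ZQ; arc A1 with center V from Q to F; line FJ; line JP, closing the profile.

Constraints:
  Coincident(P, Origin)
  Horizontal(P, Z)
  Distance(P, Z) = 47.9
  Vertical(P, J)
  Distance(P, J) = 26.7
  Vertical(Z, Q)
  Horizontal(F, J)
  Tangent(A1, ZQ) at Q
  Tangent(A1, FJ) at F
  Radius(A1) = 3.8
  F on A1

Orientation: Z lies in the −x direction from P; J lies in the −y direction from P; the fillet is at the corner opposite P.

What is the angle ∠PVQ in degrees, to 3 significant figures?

153°

The virtual corner opposite P is at (-47.9, -26.7). A1 meets ZQ tangentially, so VQ is at right angles to ZQ and tangency of A1 to FJ means the radius VF is perpendicular to FJ, with radius 3.8, so the center V sits 3.8 in from both sides at V = (-44.1, -22.9). That places the tangent points at Q = (-47.9, -22.9) on ZQ and F = (-44.1, -26.7) on FJ. Then cos ∠PVQ = VP·VQ / (|VP||VQ|), giving 153°.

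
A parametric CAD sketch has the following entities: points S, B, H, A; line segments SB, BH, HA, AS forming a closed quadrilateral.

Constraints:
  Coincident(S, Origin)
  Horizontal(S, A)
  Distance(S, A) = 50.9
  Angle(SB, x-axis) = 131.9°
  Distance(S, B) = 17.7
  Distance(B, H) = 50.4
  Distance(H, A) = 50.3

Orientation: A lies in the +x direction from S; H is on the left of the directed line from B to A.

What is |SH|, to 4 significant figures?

52.43

S is at the origin; SA is horizontal with |SA| = 50.9 and A in +x, so A = (50.9, 0). SB runs at 131.9° with |SB| = 17.7, so B = (-11.82, 13.17). H is determined by |BH| = 50.4 and |HA| = 50.3 together: it lies at the intersection of circle(B, 50.4) and circle(A, 50.3). With |BA| = 64.09, the foot of the radical line on BA is 32.12 from B and the perpendicular offset is √(50.4² − 32.12²) = 38.84. Taking the left-of-BA solution: H = (27.60, 44.58).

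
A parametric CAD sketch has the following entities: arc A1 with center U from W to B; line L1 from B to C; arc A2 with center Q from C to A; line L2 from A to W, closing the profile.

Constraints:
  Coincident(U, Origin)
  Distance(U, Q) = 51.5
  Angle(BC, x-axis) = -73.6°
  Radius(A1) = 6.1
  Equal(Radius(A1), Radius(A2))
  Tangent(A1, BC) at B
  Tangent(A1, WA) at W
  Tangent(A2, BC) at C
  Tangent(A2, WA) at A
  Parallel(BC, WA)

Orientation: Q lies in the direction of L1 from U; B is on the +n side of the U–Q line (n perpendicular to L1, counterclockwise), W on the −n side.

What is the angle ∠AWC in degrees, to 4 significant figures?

13.33°

The slot axis is L1's direction at -73.6°, so u = (cos -73.6°, sin -73.6°) = (0.2823, -0.9593) and n = (−sin -73.6°, cos -73.6°) = (0.9593, 0.2823). U is at the origin and Q lies 51.5 along u from U, so Q = 51.5·u = (14.54, -49.40). Tangency of A1 to both parallel lines with radius 6.1 puts B and W at U ± 6.1·n: B = (5.852, 1.722), W = (-5.852, -1.722). Equal radii place C and A the same way about Q: C = Q + 6.1·n = (20.39, -47.68), A = Q − 6.1·n = (8.689, -51.13). Then cos ∠AWC = WA·WC / (|WA||WC|), giving 13.33°.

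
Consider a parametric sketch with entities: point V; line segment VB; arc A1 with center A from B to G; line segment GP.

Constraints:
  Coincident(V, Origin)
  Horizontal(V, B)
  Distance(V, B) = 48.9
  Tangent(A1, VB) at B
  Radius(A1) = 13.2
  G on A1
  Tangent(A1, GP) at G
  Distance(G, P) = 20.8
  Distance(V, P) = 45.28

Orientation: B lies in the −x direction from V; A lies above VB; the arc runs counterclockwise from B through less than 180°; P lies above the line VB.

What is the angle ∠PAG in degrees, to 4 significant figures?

57.60°

V is at the origin; V and B share the same y with |VB| = 48.9 and B on the −x side, so B = (-48.90, 0.000). The tangent condition forces AB to be normal to VB, so A = B + (0, 13.2) = (-48.90, 13.20). Since AG ⟂ GP (tangency), |AP| = √(13.2² + 20.8²) = 24.63 regardless of where G sits on A1. So P lies on both circle(V, 45.28) and circle(A, 24.63); the above-VB intersection is P = (-32.47, 31.56). G is the foot of the tangent from P: G = (-35.88, 11.04).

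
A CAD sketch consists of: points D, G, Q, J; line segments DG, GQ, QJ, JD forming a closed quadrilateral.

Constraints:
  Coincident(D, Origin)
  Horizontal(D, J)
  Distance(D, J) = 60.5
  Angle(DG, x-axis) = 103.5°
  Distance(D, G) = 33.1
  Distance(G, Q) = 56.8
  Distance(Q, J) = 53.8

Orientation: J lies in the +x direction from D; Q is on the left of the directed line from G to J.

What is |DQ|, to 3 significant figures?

68.9

D is at the origin; DJ is horizontal with |DJ| = 60.5 and J in +x, so J = (60.5, 0). DG runs at 103.5° with |DG| = 33.1, so G = (-7.73, 32.2). Q is determined by |GQ| = 56.8 and |QJ| = 53.8 together: it lies at the intersection of circle(G, 56.8) and circle(J, 53.8). With |GJ| = 75.4, the foot of the radical line on GJ is 39.9 from G and the perpendicular offset is √(56.8² − 39.9²) = 40.4. Taking the left-of-GJ solution: Q = (45.6, 51.7).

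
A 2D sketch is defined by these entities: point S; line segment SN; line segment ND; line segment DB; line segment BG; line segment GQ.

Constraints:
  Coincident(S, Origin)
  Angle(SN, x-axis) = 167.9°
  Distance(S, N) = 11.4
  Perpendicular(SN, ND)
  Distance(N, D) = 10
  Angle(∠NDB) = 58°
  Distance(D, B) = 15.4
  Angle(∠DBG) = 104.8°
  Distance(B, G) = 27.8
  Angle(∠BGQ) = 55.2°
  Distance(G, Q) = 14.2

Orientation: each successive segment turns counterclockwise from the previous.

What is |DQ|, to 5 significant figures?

23.849

∠DBG = 104.8° gives BG at 95.100° from the x-axis; with |BG| = 27.8, G = (-1.2337, 25.544). ∠BGQ = 55.2° gives GQ at -140.10° from the x-axis; with |GQ| = 14.2, Q = (-12.127, 16.435). Then |DQ| = |Q − D| = 23.849.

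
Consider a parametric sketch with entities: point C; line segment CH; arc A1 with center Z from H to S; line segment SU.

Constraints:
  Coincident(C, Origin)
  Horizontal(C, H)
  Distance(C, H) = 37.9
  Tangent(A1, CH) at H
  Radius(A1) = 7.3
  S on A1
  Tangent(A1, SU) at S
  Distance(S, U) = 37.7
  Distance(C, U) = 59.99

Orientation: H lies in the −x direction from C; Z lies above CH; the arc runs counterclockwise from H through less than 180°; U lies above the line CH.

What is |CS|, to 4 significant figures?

32.02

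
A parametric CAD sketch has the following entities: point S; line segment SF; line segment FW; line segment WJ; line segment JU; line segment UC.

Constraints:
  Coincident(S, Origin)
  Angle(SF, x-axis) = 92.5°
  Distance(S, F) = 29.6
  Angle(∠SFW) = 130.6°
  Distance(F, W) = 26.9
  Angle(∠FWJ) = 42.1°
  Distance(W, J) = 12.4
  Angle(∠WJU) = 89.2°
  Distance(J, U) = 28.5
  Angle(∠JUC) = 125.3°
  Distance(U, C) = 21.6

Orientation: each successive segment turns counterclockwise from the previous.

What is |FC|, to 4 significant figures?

34.33

S is at the origin; SF runs at 92.5° with length 29.6, so F = (-1.291, 29.57). ∠SFW = 130.6° gives FW at 141.9° from the x-axis; with |FW| = 26.9, W = (-22.46, 46.17). ∠FWJ = 42.1° gives WJ at -80.20° from the x-axis; with |WJ| = 12.4, J = (-20.35, 33.95). ∠WJU = 89.2° gives JU at 10.60° from the x-axis; with |JU| = 28.5, U = (7.665, 39.19). ∠JUC = 125.3° gives UC at 65.30° from the x-axis; with |UC| = 21.6, C = (16.69, 58.82). Then |FC| = |C − F| = 34.33.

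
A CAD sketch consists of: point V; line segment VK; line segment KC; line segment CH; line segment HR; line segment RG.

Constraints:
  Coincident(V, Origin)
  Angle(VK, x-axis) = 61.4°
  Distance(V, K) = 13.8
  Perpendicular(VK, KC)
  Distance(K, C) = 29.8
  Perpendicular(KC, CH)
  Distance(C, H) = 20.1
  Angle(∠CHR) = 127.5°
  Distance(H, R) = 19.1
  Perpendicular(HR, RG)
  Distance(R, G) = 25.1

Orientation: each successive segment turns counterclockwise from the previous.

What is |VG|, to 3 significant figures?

2.08

V is at the origin; VK runs at 61.4° with length 13.8, so K = (6.61, 12.1). VK ⟂ KC, so KC runs at 151°; with |KC| = 29.8, C = (-19.6, 26.4). KC is perpendicular to CH, so CH runs at -119°; with |CH| = 20.1, H = (-29.2, 8.73). ∠CHR = 127.5° gives HR at -66.1° from the x-axis; with |HR| = 19.1, R = (-21.4, -8.73). HR ⟂ RG, so RG runs at 23.9°; with |RG| = 25.1, G = (1.51, 1.44). Then |VG| = |G − V| = 2.08.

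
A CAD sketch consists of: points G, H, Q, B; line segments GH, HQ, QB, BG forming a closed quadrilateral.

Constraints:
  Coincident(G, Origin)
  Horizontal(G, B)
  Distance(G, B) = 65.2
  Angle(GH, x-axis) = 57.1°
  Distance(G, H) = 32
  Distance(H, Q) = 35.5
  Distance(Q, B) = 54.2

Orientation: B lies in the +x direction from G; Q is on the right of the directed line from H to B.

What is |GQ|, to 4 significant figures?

14.20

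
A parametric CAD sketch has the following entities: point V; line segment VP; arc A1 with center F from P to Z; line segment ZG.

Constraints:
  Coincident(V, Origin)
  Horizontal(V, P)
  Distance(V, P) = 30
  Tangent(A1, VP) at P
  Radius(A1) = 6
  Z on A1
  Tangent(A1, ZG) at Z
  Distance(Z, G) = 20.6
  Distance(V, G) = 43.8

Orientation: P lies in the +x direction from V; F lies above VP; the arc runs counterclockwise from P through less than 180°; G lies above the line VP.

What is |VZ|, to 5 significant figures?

36.555

Checks: |FZ| = 6.000 ✓; ∠(FZ, ZG) = 90.00° ✓; |ZG| = 20.60 ✓; |VG| = 43.80 ✓.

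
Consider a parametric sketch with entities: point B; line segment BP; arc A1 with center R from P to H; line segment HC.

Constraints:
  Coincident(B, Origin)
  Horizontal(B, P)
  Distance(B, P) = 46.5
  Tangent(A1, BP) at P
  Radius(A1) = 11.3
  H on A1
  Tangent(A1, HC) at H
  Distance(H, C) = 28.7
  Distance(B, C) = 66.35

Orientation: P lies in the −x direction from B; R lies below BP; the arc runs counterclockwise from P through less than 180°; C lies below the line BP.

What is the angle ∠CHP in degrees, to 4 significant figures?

129.0°

Checks: B = (0.00, 0.00) ✓; B.y = 0.00, P.y = 0.00 ✓; |RH| = 11.30 ✓; ∠(RH, HC) = 90.00° ✓; |HC| = 28.70 ✓; |BC| = 66.35 ✓.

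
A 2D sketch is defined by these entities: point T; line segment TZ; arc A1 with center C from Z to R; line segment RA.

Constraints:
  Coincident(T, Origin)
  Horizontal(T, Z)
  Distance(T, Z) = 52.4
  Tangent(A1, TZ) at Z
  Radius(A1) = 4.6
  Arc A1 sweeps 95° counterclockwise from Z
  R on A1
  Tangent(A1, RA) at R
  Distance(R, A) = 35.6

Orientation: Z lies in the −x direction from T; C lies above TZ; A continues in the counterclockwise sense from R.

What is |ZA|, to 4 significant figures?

40.49

On A1, Z sits at bearing -90° from C; a 95° counterclockwise sweep puts R at bearing 5°, so R = C + 4.6·(cos 5°, sin 5°) = (-47.82, 5.001). A1 meets RA tangentially, so CR is at right angles to RA, so RA runs along (−sin 5°, cos 5°); with |RA| = 35.6, A = (-50.92, 40.47). Then |ZA| = |A − Z| = 40.49.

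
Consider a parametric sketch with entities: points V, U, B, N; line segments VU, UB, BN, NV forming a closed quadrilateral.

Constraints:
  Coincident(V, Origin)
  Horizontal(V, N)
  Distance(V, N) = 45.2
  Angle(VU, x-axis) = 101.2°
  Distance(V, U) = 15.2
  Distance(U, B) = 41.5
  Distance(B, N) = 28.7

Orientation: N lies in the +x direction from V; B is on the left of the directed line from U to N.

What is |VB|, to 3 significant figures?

45.7

Checks: |UB| = 41.50 ✓; |BN| = 28.70 ✓.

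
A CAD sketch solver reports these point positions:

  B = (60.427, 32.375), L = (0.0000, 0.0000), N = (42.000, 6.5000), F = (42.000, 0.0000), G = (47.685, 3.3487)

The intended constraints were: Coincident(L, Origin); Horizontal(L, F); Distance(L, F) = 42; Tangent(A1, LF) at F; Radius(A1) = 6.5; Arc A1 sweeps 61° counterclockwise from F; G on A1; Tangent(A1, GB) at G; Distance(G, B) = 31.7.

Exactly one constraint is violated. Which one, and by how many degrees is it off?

Tangent(A1, GB) at G — off by 5.30°.

L = (0.00, 0.00) ✓; L.y = 0.00, F.y = 0.00 ✓; |LF| = 42.00 ✓; ∠(NF, FL) = 90.00° ✓; |NF| = 6.500 ✓; bearing(N→G) − bearing(N→F) = 61.00° ✓; |NG| = 6.500 ✓; ∠(NG, GB) = 84.70° ✗; |GB| = 31.70 ✓.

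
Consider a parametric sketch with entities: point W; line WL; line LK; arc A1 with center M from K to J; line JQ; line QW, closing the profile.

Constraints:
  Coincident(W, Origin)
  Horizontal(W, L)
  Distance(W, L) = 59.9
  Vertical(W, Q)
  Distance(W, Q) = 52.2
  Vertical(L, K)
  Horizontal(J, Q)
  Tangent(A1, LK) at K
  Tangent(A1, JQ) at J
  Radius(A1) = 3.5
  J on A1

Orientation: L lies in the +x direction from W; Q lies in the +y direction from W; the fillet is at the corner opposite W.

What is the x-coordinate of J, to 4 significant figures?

56.40

The virtual corner opposite W is at (59.90, 52.20). Since A1 is tangent to LK there, MK ⟂ LK and since A1 is tangent to JQ there, MJ ⟂ JQ, with radius 3.5, so the center M sits 3.5 in from both sides at M = (56.40, 48.70). That places the tangent points at K = (59.90, 48.70) on LK and J = (56.40, 52.20) on JQ. So J.x = 56.40.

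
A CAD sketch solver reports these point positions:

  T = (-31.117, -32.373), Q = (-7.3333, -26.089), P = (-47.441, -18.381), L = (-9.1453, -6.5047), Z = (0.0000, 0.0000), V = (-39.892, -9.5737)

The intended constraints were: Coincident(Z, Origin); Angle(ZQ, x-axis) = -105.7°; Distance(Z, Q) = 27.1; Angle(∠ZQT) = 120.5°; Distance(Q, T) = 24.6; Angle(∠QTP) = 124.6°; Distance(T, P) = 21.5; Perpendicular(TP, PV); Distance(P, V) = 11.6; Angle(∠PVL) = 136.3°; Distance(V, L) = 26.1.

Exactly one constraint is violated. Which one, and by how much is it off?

Distance(V, L) = 26.1 — off by 4.80.

Z = (0.00, 0.00) ✓; ZQ at -105.7° ✓; |ZQ| = 27.10 ✓; ∠ZQT = 120.5° ✓; |QT| = 24.60 ✓; ∠QTP = 124.6° ✓; |TP| = 21.50 ✓; ∠(TP, PV) = 90.00° ✓; |PV| = 11.60 ✓; ∠PVL = 136.3° ✓; |VL| = 30.90 ✗.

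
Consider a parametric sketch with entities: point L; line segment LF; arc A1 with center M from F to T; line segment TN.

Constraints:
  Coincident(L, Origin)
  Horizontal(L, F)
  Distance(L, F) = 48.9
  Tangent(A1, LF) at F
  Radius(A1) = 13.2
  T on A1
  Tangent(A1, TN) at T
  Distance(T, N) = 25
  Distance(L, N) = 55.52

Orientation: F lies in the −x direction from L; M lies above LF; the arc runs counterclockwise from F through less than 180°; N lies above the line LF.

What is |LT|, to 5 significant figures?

38.749

Checks: ∠(MF, FL) = 90.00° ✓; |MT| = 13.20 ✓; ∠(MT, TN) = 90.00° ✓; |TN| = 25.00 ✓; |LN| = 55.52 ✓.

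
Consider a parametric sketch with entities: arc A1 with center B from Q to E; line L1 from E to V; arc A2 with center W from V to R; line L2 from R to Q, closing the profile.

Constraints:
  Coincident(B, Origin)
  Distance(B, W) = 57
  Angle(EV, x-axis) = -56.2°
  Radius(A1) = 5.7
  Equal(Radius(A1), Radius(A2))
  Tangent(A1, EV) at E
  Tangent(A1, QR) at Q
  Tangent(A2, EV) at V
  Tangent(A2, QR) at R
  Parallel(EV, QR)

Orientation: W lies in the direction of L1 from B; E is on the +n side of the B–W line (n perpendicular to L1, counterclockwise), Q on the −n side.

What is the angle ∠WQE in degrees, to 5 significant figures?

84.289°

The slot axis is L1's direction at -56.2°, so u = (cos -56.2°, sin -56.2°) = (0.55630, -0.83098) and n = (−sin -56.2°, cos -56.2°) = (0.83098, 0.55630). B is at the origin and W lies 57.0 along u from B, so W = 57.0·u = (31.709, -47.366). Tangency of A1 to both parallel lines with radius 5.7 puts E and Q at B ± 5.7·n: E = (4.7366, 3.1709), Q = (-4.7366, -3.1709). Then cos ∠WQE = QW·QE / (|QW||QE|), giving 84.289°.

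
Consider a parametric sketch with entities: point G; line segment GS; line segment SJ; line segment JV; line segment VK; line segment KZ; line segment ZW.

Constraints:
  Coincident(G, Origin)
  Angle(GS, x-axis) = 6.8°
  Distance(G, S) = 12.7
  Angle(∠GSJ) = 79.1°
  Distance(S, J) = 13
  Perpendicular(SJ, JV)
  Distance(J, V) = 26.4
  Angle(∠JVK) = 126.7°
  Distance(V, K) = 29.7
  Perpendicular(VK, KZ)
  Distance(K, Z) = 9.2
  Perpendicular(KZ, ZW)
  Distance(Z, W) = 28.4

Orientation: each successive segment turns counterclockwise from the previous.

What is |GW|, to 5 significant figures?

8.3781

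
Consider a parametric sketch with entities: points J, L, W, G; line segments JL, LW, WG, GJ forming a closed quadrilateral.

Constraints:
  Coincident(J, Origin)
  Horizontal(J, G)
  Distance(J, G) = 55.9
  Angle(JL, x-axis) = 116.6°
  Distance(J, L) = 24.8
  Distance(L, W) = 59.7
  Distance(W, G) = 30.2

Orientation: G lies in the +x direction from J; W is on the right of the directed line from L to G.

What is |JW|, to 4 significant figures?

37.38

Checks: |LW| = 59.70 ✓; |WG| = 30.20 ✓.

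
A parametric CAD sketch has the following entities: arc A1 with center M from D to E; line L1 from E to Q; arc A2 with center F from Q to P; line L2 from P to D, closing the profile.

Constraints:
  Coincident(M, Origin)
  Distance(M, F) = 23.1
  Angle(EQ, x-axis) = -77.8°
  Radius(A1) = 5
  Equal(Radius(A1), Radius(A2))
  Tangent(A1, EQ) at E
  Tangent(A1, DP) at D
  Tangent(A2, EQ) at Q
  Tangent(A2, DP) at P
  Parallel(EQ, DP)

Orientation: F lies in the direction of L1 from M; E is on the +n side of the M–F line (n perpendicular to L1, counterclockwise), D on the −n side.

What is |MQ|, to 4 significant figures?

23.63

Tangency of A1 to both parallel lines with radius 5.0 puts E and D at M ± 5.0·n: E = (4.887, 1.057), D = (-4.887, -1.057). Equal radii place Q and P the same way about F: Q = F + 5.0·n = (9.769, -21.52), P = F − 5.0·n = (-0.005477, -23.63). Then |MQ| = |Q − M| = 23.63.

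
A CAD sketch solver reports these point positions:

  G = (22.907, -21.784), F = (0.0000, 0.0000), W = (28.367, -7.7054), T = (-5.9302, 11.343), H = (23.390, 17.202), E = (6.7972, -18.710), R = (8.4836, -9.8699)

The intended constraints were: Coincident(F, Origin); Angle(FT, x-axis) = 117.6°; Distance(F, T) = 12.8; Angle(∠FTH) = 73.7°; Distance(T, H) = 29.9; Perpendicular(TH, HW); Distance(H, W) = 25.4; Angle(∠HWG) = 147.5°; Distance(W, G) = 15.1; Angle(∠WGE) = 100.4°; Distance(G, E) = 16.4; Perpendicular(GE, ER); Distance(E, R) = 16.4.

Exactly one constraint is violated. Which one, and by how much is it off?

Distance(E, R) = 16.4 — off by 7.40.

F = (0.00, 0.00) ✓; FT at 117.6° ✓; |FT| = 12.80 ✓; ∠FTH = 73.70° ✓; |TH| = 29.90 ✓; ∠(TH, HW) = 90.00° ✓; |HW| = 25.40 ✓; ∠HWG = 147.5° ✓; |WG| = 15.10 ✓; ∠WGE = 100.4° ✓; |GE| = 16.40 ✓; ∠(GE, ER) = 90.00° ✓; |ER| = 9.000 ✗.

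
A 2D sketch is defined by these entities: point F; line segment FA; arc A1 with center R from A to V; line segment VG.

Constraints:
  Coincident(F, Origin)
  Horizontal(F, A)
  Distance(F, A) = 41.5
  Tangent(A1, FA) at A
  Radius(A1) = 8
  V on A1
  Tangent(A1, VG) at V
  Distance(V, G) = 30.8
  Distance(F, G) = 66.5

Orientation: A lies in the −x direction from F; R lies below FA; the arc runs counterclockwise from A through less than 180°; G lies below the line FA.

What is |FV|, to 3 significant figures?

49.7

F is at the origin; F and A share the same y with |FA| = 41.5 and A on the −x side, so A = (-41.5, 0.00). A1 meets FA tangentially, so RA is at right angles to FA, so R = A + (0, -8) = (-41.5, -8.00). Since RV ⟂ VG (tangency), |RG| = √(8.0² + 30.8²) = 31.8 regardless of where V sits on A1. So G lies on both circle(F, 66.5) and circle(R, 31.8); the below-FA intersection is G = (-55.6, -36.5). V is the foot of the tangent from G: V = (-49.3, -6.38).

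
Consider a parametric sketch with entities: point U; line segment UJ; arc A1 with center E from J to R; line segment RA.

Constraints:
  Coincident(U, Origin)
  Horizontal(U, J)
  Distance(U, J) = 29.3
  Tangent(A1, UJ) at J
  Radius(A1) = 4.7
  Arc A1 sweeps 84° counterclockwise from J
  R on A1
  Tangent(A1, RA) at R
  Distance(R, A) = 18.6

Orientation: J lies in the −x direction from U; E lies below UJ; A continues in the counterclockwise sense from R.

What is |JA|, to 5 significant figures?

23.652

On A1, J sits at bearing 90° from E; an 84° counterclockwise sweep puts R at bearing 174°, so R = E + 4.7·(cos 174°, sin 174°) = (-33.974, -4.2087). The tangent condition forces ER to be normal to RA, so RA runs along (−sin 174°, cos 174°); with |RA| = 18.6, A = (-35.918, -22.707). Then |JA| = |A − J| = 23.652.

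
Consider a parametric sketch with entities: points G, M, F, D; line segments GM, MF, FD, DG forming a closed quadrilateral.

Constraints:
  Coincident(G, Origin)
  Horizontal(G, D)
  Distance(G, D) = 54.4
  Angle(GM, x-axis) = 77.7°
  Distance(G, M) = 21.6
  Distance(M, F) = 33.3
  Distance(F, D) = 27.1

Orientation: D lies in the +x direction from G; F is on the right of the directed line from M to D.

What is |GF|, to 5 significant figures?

27.651

G is at the origin; GD is horizontal with |GD| = 54.4 and D in +x, so D = (54.4, 0). GM runs at 77.7° with |GM| = 21.6, so M = (4.6015, 21.104). F is determined by |MF| = 33.3 and |FD| = 27.1 together: it lies at the intersection of circle(M, 33.3) and circle(D, 27.1). With |MD| = 54.086, the foot of the radical line on MD is 30.505 from M and the perpendicular offset is √(33.3² − 30.505²) = 13.355. Taking the right-of-MD solution: F = (27.477, -3.0947).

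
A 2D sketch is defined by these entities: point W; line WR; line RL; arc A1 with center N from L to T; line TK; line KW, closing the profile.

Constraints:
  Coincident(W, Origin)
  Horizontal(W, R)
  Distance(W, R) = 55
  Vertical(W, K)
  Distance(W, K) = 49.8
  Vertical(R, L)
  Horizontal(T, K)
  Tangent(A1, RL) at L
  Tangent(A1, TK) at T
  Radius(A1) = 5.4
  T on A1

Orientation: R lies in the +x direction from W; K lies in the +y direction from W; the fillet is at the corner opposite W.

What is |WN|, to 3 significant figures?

66.6

W is at the origin; W and R share the same y with |WR| = 55.0 and R on the +x side, so R = (55.0, 0.00). WK is vertical with |WK| = 49.8 and K on the +y side, so K = (0.00, 49.8). The virtual corner opposite W is at (55.0, 49.8). A1 meets RL tangentially, so NL is at right angles to RL and A1 meets TK tangentially, so NT is at right angles to TK, with radius 5.4, so the center N sits 5.4 in from both sides at N = (49.6, 44.4). Then |WN| = |N − W| = 66.6.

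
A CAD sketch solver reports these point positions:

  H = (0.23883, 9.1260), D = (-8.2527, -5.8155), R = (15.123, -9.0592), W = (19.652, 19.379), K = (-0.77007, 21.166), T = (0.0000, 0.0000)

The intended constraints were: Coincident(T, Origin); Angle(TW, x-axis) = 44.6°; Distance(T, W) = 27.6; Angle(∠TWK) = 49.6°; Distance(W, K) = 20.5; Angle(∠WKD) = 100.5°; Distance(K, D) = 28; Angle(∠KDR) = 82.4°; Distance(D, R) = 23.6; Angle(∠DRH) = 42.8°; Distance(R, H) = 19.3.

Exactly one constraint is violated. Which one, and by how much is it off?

Distance(R, H) = 19.3 — off by 4.20.

T = (0.00, 0.00) ✓; TW at 44.60° ✓; |TW| = 27.60 ✓; ∠TWK = 49.60° ✓; |WK| = 20.50 ✓; ∠WKD = 100.5° ✓; |KD| = 28.00 ✓; ∠KDR = 82.40° ✓; |DR| = 23.60 ✓; ∠DRH = 42.80° ✓; |RH| = 23.50 ✗.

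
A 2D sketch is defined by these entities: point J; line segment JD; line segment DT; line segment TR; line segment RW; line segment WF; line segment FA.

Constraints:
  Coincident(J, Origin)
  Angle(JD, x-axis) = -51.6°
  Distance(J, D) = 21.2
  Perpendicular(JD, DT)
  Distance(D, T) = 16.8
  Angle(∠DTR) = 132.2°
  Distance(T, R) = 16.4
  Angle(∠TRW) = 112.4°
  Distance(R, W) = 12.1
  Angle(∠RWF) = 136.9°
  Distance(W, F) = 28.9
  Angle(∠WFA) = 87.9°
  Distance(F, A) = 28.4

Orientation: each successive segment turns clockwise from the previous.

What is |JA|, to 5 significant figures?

19.813

∠RWF = 136.9° gives WF at 59.900° from the x-axis; with |WF| = 28.9, F = (-4.4057, 12.422). ∠WFA = 87.9° gives FA at -32.200° from the x-axis; with |FA| = 28.4, A = (19.626, -2.7120). Then |JA| = |A − J| = 19.813.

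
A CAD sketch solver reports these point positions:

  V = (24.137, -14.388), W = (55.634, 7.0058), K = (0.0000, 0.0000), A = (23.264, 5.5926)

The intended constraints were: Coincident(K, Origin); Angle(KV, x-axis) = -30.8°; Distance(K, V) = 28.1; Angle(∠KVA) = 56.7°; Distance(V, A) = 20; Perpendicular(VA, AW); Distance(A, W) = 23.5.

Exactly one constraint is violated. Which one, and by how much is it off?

Distance(A, W) = 23.5 — off by 8.90.

K = (0.00, 0.00) ✓; KV at -30.80° ✓; |KV| = 28.10 ✓; ∠KVA = 56.70° ✓; |VA| = 20.00 ✓; ∠(VA, AW) = 90.00° ✓; |AW| = 32.40 ✗.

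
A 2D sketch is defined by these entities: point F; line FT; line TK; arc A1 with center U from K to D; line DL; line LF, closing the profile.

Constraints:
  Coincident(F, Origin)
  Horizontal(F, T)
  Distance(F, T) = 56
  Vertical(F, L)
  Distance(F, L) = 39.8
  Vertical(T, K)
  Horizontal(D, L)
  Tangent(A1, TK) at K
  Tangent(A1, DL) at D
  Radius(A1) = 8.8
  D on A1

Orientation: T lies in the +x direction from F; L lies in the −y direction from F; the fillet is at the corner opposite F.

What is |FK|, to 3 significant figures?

64.0

F is at the origin; F and T share the same y with |FT| = 56.0 and T on the +x side, so T = (56.0, 0.00). F and L share the same x with |FL| = 39.8 and L on the −y side, so L = (0.00, -39.8). The virtual corner opposite F is at (56.0, -39.8). Tangency of A1 to TK means the radius UK is perpendicular to TK and since A1 is tangent to DL there, UD ⟂ DL, with radius 8.8, so the center U sits 8.8 in from both sides at U = (47.2, -31.0). That places the tangent points at K = (56.0, -31.0) on TK and D = (47.2, -39.8) on DL. Then |FK| = |K − F| = 64.0.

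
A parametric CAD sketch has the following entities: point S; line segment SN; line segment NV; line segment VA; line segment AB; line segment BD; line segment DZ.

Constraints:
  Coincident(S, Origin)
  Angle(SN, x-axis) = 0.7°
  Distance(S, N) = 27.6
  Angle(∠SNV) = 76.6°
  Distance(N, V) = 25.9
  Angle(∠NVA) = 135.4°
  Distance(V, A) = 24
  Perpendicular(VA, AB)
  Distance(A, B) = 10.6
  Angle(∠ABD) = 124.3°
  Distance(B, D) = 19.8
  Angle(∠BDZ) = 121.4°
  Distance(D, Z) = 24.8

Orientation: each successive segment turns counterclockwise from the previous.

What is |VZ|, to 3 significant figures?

18.9

S is at the origin; SN runs at 0.7° with length 27.6, so N = (27.6, 0.337). ∠SNV = 76.6° gives NV at 104° from the x-axis; with |NV| = 25.9, V = (21.3, 25.5). ∠NVA = 135.4° gives VA at 149° from the x-axis; with |VA| = 24.0, A = (0.781, 37.9). VA ⟂ AB, so AB runs at -121°; with |AB| = 10.6, B = (-4.73, 28.9). ∠ABD = 124.3° gives BD at -65.6° from the x-axis; with |BD| = 19.8, D = (3.45, 10.8). ∠BDZ = 121.4° gives DZ at -7.00° from the x-axis; with |DZ| = 24.8, Z = (28.1, 7.81). Then |VZ| = |Z − V| = 18.9.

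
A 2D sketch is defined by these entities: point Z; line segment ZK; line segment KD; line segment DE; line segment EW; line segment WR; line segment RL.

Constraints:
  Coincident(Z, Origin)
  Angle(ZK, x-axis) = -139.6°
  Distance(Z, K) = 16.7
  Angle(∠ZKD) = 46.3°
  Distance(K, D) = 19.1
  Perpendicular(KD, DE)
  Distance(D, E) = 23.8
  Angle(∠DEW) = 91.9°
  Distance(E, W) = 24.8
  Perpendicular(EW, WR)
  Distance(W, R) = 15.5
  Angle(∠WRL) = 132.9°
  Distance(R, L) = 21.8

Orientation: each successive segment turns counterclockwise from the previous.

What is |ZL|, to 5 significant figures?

18.444

EW is perpendicular to WR, so WR runs at -97.800°; with |WR| = 15.5, R = (-17.947, -1.1039). ∠WRL = 132.9° gives RL at -50.700° from the x-axis; with |RL| = 21.8, L = (-4.1388, -17.974). Then |ZL| = |L − Z| = 18.444.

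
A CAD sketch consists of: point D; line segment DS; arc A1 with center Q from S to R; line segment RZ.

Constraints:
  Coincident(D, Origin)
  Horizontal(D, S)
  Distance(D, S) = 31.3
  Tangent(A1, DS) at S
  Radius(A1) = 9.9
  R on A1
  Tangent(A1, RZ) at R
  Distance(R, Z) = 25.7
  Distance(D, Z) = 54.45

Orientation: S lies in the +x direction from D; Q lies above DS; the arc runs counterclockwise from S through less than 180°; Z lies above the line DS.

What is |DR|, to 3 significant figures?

42.4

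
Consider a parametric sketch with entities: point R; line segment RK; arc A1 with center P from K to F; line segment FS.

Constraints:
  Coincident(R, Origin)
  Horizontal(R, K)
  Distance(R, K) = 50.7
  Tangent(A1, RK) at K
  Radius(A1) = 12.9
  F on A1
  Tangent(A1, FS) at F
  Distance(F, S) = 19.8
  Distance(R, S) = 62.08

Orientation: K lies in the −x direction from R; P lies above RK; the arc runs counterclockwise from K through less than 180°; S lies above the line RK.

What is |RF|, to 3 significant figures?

44.4

R is at the origin; RK is horizontal with |RK| = 50.7 and K on the −x side, so K = (-50.7, 0.00). The tangent condition forces PK to be normal to RK, so P = K + (0, 12.9) = (-50.7, 12.9). Since PF ⟂ FS (tangency), |PS| = √(12.9² + 19.8²) = 23.6 regardless of where F sits on A1. So S lies on both circle(R, 62.08) and circle(P, 23.6); the above-RK intersection is S = (-50.2, 36.5). F is the foot of the tangent from S: F = (-39.7, 19.7).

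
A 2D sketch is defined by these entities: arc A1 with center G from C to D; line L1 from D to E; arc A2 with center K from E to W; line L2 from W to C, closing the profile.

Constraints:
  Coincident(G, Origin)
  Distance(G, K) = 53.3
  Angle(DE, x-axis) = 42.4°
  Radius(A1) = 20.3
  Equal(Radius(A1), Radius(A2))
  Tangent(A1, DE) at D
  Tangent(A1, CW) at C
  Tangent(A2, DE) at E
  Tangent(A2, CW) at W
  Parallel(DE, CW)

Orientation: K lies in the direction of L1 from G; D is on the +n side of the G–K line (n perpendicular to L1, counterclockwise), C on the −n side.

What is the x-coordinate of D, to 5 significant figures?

-13.688

The slot axis is L1's direction at 42.4°, so u = (cos 42.4°, sin 42.4°) = (0.73846, 0.67430) and n = (−sin 42.4°, cos 42.4°) = (-0.67430, 0.73846). G is at the origin and K lies 53.3 along u from G, so K = 53.3·u = (39.360, 35.940). Tangency of A1 to both parallel lines with radius 20.3 puts D and C at G ± 20.3·n: D = (-13.688, 14.991), C = (13.688, -14.991). So D.x = -13.688.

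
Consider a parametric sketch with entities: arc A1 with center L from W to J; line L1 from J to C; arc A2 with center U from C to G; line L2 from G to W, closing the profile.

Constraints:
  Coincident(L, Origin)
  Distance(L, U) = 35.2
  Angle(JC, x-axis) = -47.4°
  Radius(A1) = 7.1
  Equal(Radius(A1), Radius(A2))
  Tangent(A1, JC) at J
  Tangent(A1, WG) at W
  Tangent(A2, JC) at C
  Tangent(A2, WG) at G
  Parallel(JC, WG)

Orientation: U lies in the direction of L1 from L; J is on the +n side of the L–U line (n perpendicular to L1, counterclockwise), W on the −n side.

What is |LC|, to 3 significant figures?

35.9

The slot axis is L1's direction at -47.4°, so u = (cos -47.4°, sin -47.4°) = (0.677, -0.736) and n = (−sin -47.4°, cos -47.4°) = (0.736, 0.677). L is at the origin and U lies 35.2 along u from L, so U = 35.2·u = (23.8, -25.9). Tangency of A1 to both parallel lines with radius 7.1 puts J and W at L ± 7.1·n: J = (5.23, 4.81), W = (-5.23, -4.81). Equal radii place C and G the same way about U: C = U + 7.1·n = (29.1, -21.1), G = U − 7.1·n = (18.6, -30.7). Then |LC| = |C − L| = 35.9.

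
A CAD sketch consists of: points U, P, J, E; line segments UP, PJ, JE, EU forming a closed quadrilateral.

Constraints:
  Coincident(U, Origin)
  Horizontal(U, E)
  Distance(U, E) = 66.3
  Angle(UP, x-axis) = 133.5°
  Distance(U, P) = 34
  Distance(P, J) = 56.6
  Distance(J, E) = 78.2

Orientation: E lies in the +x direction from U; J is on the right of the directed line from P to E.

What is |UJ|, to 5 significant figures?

29.918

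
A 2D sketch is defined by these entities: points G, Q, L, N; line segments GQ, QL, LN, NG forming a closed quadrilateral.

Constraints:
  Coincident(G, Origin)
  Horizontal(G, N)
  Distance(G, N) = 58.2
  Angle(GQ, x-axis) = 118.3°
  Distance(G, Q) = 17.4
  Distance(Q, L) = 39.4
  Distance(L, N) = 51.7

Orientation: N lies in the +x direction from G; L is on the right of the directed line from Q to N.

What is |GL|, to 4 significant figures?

22.00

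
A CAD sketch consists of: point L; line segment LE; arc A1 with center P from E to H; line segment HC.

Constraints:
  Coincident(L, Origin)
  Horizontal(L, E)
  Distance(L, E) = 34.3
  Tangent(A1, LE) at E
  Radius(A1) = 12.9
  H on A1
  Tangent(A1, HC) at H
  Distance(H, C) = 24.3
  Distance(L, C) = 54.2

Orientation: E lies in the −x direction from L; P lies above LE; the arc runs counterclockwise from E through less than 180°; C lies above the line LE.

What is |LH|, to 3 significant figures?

30.6

L is at the origin; LE is horizontal with |LE| = 34.3 and E on the −x side, so E = (-34.3, 0.00). Tangency of A1 to LE means the radius PE is perpendicular to LE, so P = E + (0, 12.9) = (-34.3, 12.9). Since PH ⟂ HC (tangency), |PC| = √(12.9² + 24.3²) = 27.5 regardless of where H sits on A1. So C lies on both circle(L, 54.2) and circle(P, 27.5); the above-LE intersection is C = (-36.2, 40.3). H is the foot of the tangent from C: H = (-23.3, 19.7).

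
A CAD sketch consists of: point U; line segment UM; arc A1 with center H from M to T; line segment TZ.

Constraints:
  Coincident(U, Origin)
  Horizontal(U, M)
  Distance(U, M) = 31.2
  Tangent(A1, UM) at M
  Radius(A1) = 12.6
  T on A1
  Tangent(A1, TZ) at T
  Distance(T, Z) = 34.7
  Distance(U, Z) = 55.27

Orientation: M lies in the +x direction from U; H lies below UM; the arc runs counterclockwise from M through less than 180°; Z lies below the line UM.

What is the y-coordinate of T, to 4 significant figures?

-15.00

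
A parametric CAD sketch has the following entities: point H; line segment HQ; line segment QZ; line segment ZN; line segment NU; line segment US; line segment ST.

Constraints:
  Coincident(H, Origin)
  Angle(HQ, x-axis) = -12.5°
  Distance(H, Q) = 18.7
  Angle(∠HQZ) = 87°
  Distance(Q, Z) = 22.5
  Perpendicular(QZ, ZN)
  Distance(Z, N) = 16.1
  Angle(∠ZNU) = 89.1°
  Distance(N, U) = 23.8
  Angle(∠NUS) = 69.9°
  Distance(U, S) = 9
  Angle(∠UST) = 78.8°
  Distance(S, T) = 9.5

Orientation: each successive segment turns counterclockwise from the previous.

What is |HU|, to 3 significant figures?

3.72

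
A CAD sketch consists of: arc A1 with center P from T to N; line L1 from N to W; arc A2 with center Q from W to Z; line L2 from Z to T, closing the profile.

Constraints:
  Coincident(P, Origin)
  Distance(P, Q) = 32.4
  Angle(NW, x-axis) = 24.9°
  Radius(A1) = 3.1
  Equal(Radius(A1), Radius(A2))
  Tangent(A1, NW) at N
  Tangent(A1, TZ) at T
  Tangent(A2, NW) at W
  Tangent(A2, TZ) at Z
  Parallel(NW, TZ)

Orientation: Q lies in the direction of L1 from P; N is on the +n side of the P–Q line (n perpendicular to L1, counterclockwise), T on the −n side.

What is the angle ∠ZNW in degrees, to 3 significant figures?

10.8°

The slot axis is L1's direction at 24.9°, so u = (cos 24.9°, sin 24.9°) = (0.907, 0.421) and n = (−sin 24.9°, cos 24.9°) = (-0.421, 0.907). P is at the origin and Q lies 32.4 along u from P, so Q = 32.4·u = (29.4, 13.6). Tangency of A1 to both parallel lines with radius 3.1 puts N and T at P ± 3.1·n: N = (-1.31, 2.81), T = (1.31, -2.81). Equal radii place W and Z the same way about Q: W = Q + 3.1·n = (28.1, 16.5), Z = Q − 3.1·n = (30.7, 10.8). Then cos ∠ZNW = NZ·NW / (|NZ||NW|), giving 10.8°.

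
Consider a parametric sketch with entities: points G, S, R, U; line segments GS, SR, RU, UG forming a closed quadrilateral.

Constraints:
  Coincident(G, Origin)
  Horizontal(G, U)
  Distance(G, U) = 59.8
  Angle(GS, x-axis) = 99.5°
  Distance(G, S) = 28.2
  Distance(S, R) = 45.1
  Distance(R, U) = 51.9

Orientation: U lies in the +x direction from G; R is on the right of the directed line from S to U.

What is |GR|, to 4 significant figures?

17.91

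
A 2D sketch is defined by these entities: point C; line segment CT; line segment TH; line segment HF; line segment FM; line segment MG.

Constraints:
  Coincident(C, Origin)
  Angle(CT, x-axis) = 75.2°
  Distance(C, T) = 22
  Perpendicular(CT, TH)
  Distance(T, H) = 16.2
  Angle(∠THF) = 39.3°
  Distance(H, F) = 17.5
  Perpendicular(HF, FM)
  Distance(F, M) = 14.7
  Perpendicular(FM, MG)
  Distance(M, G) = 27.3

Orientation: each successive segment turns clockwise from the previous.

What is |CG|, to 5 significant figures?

42.146

The perpendicularity gives FM at right angles to HF, so FM runs at 114.50°; with |FM| = 14.7, M = (-0.73797, 23.251). FM ⟂ MG, so MG runs at 24.500°; with |MG| = 27.3, G = (24.104, 34.572). Then |CG| = |G − C| = 42.146.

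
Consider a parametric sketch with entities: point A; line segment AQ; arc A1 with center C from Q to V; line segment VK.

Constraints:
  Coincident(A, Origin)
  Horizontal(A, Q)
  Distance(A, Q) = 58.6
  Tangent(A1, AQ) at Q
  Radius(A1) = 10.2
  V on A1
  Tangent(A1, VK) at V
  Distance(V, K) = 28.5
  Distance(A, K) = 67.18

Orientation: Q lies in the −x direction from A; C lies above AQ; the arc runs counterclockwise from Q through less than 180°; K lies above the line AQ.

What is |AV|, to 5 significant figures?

50.064

Checks: |CV| = 10.20 ✓; ∠(CV, VK) = 90.00° ✓; |VK| = 28.50 ✓; |AK| = 67.18 ✓.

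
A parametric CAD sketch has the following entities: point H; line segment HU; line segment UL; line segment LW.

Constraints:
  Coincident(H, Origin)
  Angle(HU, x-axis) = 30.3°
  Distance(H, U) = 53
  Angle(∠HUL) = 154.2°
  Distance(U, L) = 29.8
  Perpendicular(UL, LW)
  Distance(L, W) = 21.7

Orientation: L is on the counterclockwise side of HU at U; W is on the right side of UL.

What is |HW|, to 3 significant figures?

89.5

∠HUL = 154.2°, so UL runs at 30.3° + (180° − 154.2°) = 56.1° from the x-axis; with |UL| = 29.8, L = U + 29.8·(cos 56.1°, sin 56.1°) = (62.4, 51.5). The perpendicularity gives LW at right angles to UL; with |LW| = 21.7 on the right of UL, W = L + 21.7·(0.830, -0.558) = (80.4, 39.4). Then |HW| = |W − H| = 89.5.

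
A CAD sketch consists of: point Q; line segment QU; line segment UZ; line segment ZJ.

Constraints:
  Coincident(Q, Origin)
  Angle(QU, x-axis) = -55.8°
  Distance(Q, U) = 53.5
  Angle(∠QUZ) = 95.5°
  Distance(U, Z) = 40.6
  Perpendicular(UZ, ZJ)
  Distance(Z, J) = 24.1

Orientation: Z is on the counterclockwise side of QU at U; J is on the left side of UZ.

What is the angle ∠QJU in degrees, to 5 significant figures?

63.213°

∠QUZ = 95.5°, so UZ runs at -55.8° + (180° − 95.5°) = 28.700° from the x-axis; with |UZ| = 40.6, Z = U + 40.6·(cos 28.700°, sin 28.700°) = (65.684, -24.752). UZ ⟂ ZJ; with |ZJ| = 24.1 on the left of UZ, J = Z + 24.1·(-0.48022, 0.87715) = (54.110, -3.6125). Then cos ∠QJU = JQ·JU / (|JQ||JU|), giving 63.213°.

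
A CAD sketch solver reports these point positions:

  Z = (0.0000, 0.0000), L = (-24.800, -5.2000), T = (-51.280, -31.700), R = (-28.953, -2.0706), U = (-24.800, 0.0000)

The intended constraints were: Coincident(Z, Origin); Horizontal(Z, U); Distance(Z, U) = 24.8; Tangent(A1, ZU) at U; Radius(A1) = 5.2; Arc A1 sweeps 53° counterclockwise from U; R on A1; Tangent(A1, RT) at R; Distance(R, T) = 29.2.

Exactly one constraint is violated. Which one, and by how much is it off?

Distance(R, T) = 29.2 — off by 7.90.

Z = (0.00, 0.00) ✓; Z.y = 0.00, U.y = 0.00 ✓; |ZU| = 24.80 ✓; ∠(LU, UZ) = 90.00° ✓; |LU| = 5.200 ✓; bearing(L→R) − bearing(L→U) = 53.00° ✓; |LR| = 5.200 ✓; ∠(LR, RT) = 90.00° ✓; |RT| = 37.10 ✗.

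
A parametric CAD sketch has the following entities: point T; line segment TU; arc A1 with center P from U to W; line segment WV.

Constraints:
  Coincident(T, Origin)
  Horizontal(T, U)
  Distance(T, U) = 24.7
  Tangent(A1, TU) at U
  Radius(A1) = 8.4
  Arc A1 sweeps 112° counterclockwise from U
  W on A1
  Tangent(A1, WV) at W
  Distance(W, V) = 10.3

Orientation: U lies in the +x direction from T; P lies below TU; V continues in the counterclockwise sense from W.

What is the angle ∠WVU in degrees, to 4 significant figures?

32.55°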